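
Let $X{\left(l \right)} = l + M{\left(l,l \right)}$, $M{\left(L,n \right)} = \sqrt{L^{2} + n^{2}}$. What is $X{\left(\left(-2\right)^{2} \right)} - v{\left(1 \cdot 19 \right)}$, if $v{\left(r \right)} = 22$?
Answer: $-18 + 4 \sqrt{2} \approx -12.343$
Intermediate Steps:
$X{\left(l \right)} = l + \sqrt{2} \sqrt{l^{2}}$ ($X{\left(l \right)} = l + \sqrt{l^{2} + l^{2}} = l + \sqrt{2 l^{2}} = l + \sqrt{2} \sqrt{l^{2}}$)
$X{\left(\left(-2\right)^{2} \right)} - v{\left(1 \cdot 19 \right)} = \left(\left(-2\right)^{2} + \sqrt{2} \sqrt{\left(\left(-2\right)^{2}\right)^{2}}\right) - 22 = \left(4 + \sqrt{2} \sqrt{4^{2}}\right) - 22 = \left(4 + \sqrt{2} \sqrt{16}\right) - 22 = \left(4 + \sqrt{2} \cdot 4\right) - 22 = \left(4 + 4 \sqrt{2}\right) - 22 = -18 + 4 \sqrt{2}$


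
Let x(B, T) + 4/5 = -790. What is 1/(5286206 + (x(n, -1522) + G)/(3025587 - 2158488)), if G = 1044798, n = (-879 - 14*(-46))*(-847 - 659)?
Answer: 1445165/7639441634002 ≈ 1.8917e-7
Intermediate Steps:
n = 353910 (n = (-879 + 644)*(-1506) = -235*(-1506) = 353910)
x(B, T) = -3954/5 (x(B, T) = -⅘ - 790 = -3954/5)
1/(5286206 + (x(n, -1522) + G)/(3025587 - 2158488)) = 1/(5286206 + (-3954/5 + 1044798)/(3025587 - 2158488)) = 1/(5286206 + (5220036/5)/867099) = 1/(5286206 + (5220036/5)*(1/867099)) = 1/(5286206 + 1740012/1445165) = 1/(7639441634002/1445165) = 1445165/7639441634002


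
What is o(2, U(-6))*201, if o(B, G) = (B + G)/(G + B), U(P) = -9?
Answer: 201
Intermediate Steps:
o(B, G) = 1 (o(B, G) = (B + G)/(B + G) = 1)
o(2, U(-6))*201 = 1*201 = 201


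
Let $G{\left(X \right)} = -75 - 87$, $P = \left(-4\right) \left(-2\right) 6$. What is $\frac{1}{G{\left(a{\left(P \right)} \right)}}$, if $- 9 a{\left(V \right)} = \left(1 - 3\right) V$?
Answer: $- \frac{1}{162} \approx -0.0061728$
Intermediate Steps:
$P = 48$ ($P = 8 \cdot 6 = 48$)
$a{\left(V \right)} = \frac{2 V}{9}$ ($a{\left(V \right)} = - \frac{\left(1 - 3\right) V}{9} = - \frac{\left(-2\right) V}{9} = \frac{2 V}{9}$)
$G{\left(X \right)} = -162$ ($G{\left(X \right)} = -75 - 87 = -162$)
$\frac{1}{G{\left(a{\left(P \right)} \right)}} = \frac{1}{-162} = - \frac{1}{162}$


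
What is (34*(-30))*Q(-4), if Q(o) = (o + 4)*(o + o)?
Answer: 0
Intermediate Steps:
Q(o) = 2*o*(4 + o) (Q(o) = (4 + o)*(2*o) = 2*o*(4 + o))
(34*(-30))*Q(-4) = (34*(-30))*(2*(-4)*(4 - 4)) = -2040*(-4)*0 = -1020*0 = 0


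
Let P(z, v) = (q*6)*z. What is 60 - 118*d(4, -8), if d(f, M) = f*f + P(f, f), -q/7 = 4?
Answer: 77468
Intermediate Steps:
q = -28 (q = -7*4 = -28)
P(z, v) = -168*z (P(z, v) = (-28*6)*z = -168*z)
d(f, M) = f² - 168*f (d(f, M) = f*f - 168*f = f² - 168*f)
60 - 118*d(4, -8) = 60 - 472*(-168 + 4) = 60 - 472*(-164) = 60 - 118*(-656) = 60 + 77408 = 77468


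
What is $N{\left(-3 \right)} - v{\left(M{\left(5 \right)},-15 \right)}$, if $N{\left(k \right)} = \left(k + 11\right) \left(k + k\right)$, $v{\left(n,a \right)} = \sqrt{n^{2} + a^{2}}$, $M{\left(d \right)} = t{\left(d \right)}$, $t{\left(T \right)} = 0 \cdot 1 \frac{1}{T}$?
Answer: $-63$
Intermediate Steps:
$t{\left(T \right)} = 0$ ($t{\left(T \right)} = \frac{0}{T} = 0$)
$M{\left(d \right)} = 0$
$v{\left(n,a \right)} = \sqrt{a^{2} + n^{2}}$
$N{\left(k \right)} = 2 k \left(11 + k\right)$ ($N{\left(k \right)} = \left(11 + k\right) 2 k = 2 k \left(11 + k\right)$)
$N{\left(-3 \right)} - v{\left(M{\left(5 \right)},-15 \right)} = 2 \left(-3\right) \left(11 - 3\right) - \sqrt{\left(-15\right)^{2} + 0^{2}} = 2 \left(-3\right) 8 - \sqrt{225 + 0} = -48 - \sqrt{225} = -48 - 15 = -63$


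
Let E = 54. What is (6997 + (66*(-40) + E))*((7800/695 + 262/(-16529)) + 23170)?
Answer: 234927840167812/2297531 ≈ 1.0225e+8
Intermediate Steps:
(6997 + (66*(-40) + E))*((7800/695 + 262/(-16529)) + 23170) = (6997 + (66*(-40) + 54))*((7800/695 + 262/(-16529)) + 23170) = (6997 + (-2640 + 54))*((7800*(1/695) + 262*(-1/16529)) + 23170) = (6997 - 2586)*((1560/139 - 262/16529) + 23170) = 4411*(25748822/2297531 + 23170) = 4411*(53259542092/2297531) = 234927840167812/2297531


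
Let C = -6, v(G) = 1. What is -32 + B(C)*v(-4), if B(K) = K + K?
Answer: -44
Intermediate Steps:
B(K) = 2*K
-32 + B(C)*v(-4) = -32 + (2*(-6))*1 = -32 - 12*1 = -32 - 12 = -44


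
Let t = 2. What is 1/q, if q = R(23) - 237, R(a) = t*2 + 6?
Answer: -1/227 ≈ -0.0044053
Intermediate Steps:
R(a) = 10 (R(a) = 2*2 + 6 = 4 + 6 = 10)
q = -227 (q = 10 - 237 = -227)
1/q = 1/(-227) = -1/227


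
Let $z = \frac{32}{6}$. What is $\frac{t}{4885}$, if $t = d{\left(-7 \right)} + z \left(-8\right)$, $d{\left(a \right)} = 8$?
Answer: $- \frac{104}{14655} \approx -0.0070966$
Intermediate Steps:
$z = \frac{16}{3}$ ($z = 32 \cdot \frac{1}{6} = \frac{16}{3} \approx 5.3333$)
$t = - \frac{104}{3}$ ($t = 8 + \frac{16}{3} \left(-8\right) = 8 - \frac{128}{3} = - \frac{104}{3} \approx -34.667$)
$\frac{t}{4885} = - \frac{104}{3 \cdot 4885} = \left(- \frac{104}{3}\right) \frac{1}{4885} = - \frac{104}{14655}$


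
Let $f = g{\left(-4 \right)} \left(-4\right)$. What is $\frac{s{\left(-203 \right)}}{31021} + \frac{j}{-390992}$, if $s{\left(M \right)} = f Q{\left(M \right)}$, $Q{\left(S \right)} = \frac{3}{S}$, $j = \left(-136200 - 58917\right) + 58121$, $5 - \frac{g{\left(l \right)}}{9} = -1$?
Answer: $\frac{30819757313}{87934980532} \approx 0.35048$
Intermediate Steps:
$g{\left(l \right)} = 54$ ($g{\left(l \right)} = 45 - -9 = 45 + 9 = 54$)
$j = -136996$ ($j = -195117 + 58121 = -136996$)
$f = -216$ ($f = 54 \left(-4\right) = -216$)
$s{\left(M \right)} = - \frac{648}{M}$ ($s{\left(M \right)} = - 216 \frac{3}{M} = - \frac{648}{M}$)
$\frac{s{\left(-203 \right)}}{31021} + \frac{j}{-390992} = \frac{\left(-648\right) \frac{1}{-203}}{31021} - \frac{136996}{-390992} = \left(-648\right) \left(- \frac{1}{203}\right) \frac{1}{31021} - - \frac{34249}{97748} = \frac{648}{203} \cdot \frac{1}{31021} + \frac{34249}{97748} = \frac{648}{6297263} + \frac{34249}{97748} = \frac{30819757313}{87934980532}$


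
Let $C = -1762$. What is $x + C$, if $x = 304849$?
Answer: $303087$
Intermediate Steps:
$x + C = 304849 - 1762 = 303087$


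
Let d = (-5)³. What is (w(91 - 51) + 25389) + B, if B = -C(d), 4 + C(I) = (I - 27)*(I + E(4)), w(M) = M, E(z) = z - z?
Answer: 6433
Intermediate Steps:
E(z) = 0
d = -125
C(I) = -4 + I*(-27 + I) (C(I) = -4 + (I - 27)*(I + 0) = -4 + (-27 + I)*I = -4 + I*(-27 + I))
B = -18996 (B = -(-4 + (-125)² - 27*(-125)) = -(-4 + 15625 + 3375) = -1*18996 = -18996)
(w(91 - 51) + 25389) + B = ((91 - 51) + 25389) - 18996 = (40 + 25389) - 18996 = 25429 - 18996 = 6433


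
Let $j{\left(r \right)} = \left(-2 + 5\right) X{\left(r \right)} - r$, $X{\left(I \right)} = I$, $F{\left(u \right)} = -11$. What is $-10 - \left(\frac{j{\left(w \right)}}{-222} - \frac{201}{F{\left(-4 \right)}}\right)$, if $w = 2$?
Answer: $- \frac{34499}{1221} \approx -28.255$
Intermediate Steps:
$j{\left(r \right)} = 2 r$ ($j{\left(r \right)} = \left(-2 + 5\right) r - r = 3 r - r = 2 r$)
$-10 - \left(\frac{j{\left(w \right)}}{-222} - \frac{201}{F{\left(-4 \right)}}\right) = -10 - \left(\frac{2 \cdot 2}{-222} - \frac{201}{-11}\right) = -10 - \left(4 \left(- \frac{1}{222}\right) - - \frac{201}{11}\right) = -10 - \left(- \frac{2}{111} + \frac{201}{11}\right) = -10 - \frac{22289}{1221} = - \frac{34499}{1221}$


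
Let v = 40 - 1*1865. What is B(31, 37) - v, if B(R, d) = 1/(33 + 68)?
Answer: 184326/101 ≈ 1825.0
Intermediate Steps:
B(R, d) = 1/101
v = -1825 (v = 40 - 1865 = -1825)
B(31, 37) - v = 1/101 - 1*(-1825) = 1/101 + 1825 = 184326/101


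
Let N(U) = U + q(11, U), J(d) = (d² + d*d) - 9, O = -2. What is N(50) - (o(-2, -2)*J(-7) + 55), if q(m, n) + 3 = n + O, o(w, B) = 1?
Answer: -49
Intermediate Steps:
J(d) = -9 + 2*d² (J(d) = (d² + d²) - 9 = 2*d² - 9 = -9 + 2*d²)
q(m, n) = -5 + n (q(m, n) = -3 + (n - 2) = -3 + (-2 + n) = -5 + n)
N(U) = -5 + 2*U (N(U) = U + (-5 + U) = -5 + 2*U)
N(50) - (o(-2, -2)*J(-7) + 55) = (-5 + 2*50) - (1*(-9 + 2*(-7)²) + 55) = (-5 + 100) - (1*(-9 + 2*49) + 55) = 95 - (1*(-9 + 98) + 55) = 95 - (1*89 + 55) = 95 - (89 + 55) = 95 - 1*144 = 95 - 144 = -49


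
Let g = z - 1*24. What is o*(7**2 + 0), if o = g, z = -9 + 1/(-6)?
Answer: -9751/6 ≈ -1625.2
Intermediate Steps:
z = -55/6 (z = -9 - 1/6 = -55/6 ≈ -9.1667)
g = -199/6 (g = -55/6 - 1*24 = -55/6 - 24 = -199/6 ≈ -33.167)
o = -199/6 ≈ -33.167
o*(7**2 + 0) = -199*(7**2 + 0)/6 = -199*(49 + 0)/6 = -199/6*49 = -9751/6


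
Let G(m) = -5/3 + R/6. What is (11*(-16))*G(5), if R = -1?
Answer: 968/3 ≈ 322.67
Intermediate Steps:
G(m) = -11/6 (G(m) = -5/3 - 1/6 = -5*⅓ - 1*⅙ = -5/3 - ⅙ = -11/6)
(11*(-16))*G(5) = (11*(-16))*(-11/6) = -176*(-11/6) = 968/3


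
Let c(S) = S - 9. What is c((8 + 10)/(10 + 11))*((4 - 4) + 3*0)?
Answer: 0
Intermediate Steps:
c(S) = -9 + S
c((8 + 10)/(10 + 11))*((4 - 4) + 3*0) = (-9 + (8 + 10)/(10 + 11))*((4 - 4) + 3*0) = (-9 + 18/21)*(0 + 0) = (-9 + 18*(1/21))*0 = (-9 + 6/7)*0 = -57/7*0 = 0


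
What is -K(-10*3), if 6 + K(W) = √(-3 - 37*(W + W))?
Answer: 6 - √2217 ≈ -41.085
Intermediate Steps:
K(W) = -6 + √(-3 - 74*W) (K(W) = -6 + √(-3 - 37*(W + W)) = -6 + √(-3 - 74*W))
-K(-10*3) = -(-6 + √(-3 - (-740)*3)) = -(-6 + √(-3 - 74*(-30))) = -(-6 + √(-3 + 2220)) = -(-6 + √2217) = 6 - √2217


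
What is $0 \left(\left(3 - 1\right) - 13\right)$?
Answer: $0$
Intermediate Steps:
$0 \left(\left(3 - 1\right) - 13\right) = 0 \left(2 - 13\right) = 0 \left(-11\right) = 0$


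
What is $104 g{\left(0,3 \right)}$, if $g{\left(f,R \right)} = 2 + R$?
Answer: $520$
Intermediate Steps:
$104 g{\left(0,3 \right)} = 104 \left(2 + 3\right) = 104 \cdot 5 = 520$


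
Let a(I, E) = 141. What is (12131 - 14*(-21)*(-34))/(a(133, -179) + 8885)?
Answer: 2135/9026 ≈ 0.23654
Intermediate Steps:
(12131 - 14*(-21)*(-34))/(a(133, -179) + 8885) = (12131 - 14*(-21)*(-34))/(141 + 8885) = (12131 + 294*(-34))/9026 = (12131 - 9996)*(1/9026) = 2135*(1/9026) = 2135/9026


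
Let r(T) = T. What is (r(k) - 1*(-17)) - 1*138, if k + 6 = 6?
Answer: -121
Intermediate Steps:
k = 0 (k = -6 + 6 = 0)
(r(k) - 1*(-17)) - 1*138 = (0 - 1*(-17)) - 1*138 = (0 + 17) - 138 = 17 - 138 = -121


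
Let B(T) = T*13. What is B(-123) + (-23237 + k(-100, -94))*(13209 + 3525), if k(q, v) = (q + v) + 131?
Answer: -389903799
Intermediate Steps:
k(q, v) = 131 + q + v
B(T) = 13*T
B(-123) + (-23237 + k(-100, -94))*(13209 + 3525) = 13*(-123) + (-23237 + (131 - 100 - 94))*(13209 + 3525) = -1599 + (-23237 - 63)*16734 = -1599 - 23300*16734 = -1599 - 389902200 = -389903799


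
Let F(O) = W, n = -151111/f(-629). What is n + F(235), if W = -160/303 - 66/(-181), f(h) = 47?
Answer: -8287801787/2577621 ≈ -3215.3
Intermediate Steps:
n = -151111/47 ≈ -3215.1
W = -8962/54843 (W = -160*1/303 - 66*(-1/181) = -160/303 + 66/181 = -8962/54843 ≈ -0.16341)
F(O) = -8962/54843
n + F(235) = -151111/47 - 8962/54843 = -8287801787/2577621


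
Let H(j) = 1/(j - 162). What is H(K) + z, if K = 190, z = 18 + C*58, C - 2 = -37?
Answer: -56335/28 ≈ -2012.0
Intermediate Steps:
C = -35 (C = 2 - 37 = -35)
z = -2012 (z = 18 - 35*58 = 18 - 2030 = -2012)
H(j) = 1/(-162 + j)
H(K) + z = 1/(-162 + 190) - 2012 = 1/28 - 2012 = -56335/28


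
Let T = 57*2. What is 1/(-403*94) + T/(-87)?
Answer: -1439545/1098578 ≈ -1.3104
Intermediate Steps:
T = 114
1/(-403*94) + T/(-87) = 1/(-403*94) + 114/(-87) = -1/403*1/94 + 114*(-1/87) = -1/37882 - 38/29 = -1439545/1098578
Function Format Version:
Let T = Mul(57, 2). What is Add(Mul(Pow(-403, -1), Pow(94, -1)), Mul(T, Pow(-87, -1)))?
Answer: Rational(-1439545, 1098578) ≈ -1.3104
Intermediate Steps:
T = 114
Add(Mul(Pow(-403, -1), Pow(94, -1)), Mul(T, Pow(-87, -1))) = Add(Mul(Pow(-403, -1), Pow(94, -1)), Mul(114, Pow(-87, -1))) = Add(Mul(Rational(-1, 403), Rational(1, 94)), Mul(114, Rational(-1, 87))) = Add(Rational(-1, 37882), Rational(-38, 29)) = Rational(-1439545, 1098578)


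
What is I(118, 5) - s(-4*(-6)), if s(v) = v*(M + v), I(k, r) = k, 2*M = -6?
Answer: -386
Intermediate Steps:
M = -3 (M = (½)*(-6) = -3)
s(v) = v*(-3 + v)
I(118, 5) - s(-4*(-6)) = 118 - (-4*(-6))*(-3 - 4*(-6)) = 118 - 24*(-3 + 24) = 118 - 24*21 = 118 - 1*504 = 118 - 504 = -386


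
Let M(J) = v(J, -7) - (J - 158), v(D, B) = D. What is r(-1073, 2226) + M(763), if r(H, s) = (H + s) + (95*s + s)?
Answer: 215007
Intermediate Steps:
M(J) = 158 (M(J) = J - (J - 158) = J - (-158 + J) = J + (158 - J) = 158)
r(H, s) = H + 97*s (r(H, s) = (H + s) + 96*s = H + 97*s)
r(-1073, 2226) + M(763) = (-1073 + 97*2226) + 158 = (-1073 + 215922) + 158 = 214849 + 158 = 215007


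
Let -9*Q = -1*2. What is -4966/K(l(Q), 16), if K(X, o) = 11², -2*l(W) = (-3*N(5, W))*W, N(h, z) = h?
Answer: -4966/121 ≈ -41.041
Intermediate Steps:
Q = 2/9 (Q = -(-1)*2/9 = -⅑*(-2) = 2/9 ≈ 0.22222)
l(W) = 15*W/2 (l(W) = -(-3*5)*W/2 = -(-15)*W/2 = 15*W/2)
K(X, o) = 121
-4966/K(l(Q), 16) = -4966/121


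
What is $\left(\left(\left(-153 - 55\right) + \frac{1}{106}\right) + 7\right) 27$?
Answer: $- \frac{575235}{106} \approx -5426.7$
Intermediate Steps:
$\left(\left(\left(-153 - 55\right) + \frac{1}{106}\right) + 7\right) 27 = \left(\left(-208 + \frac{1}{106}\right) + 7\right) 27 = \left(- \frac{22047}{106} + 7\right) 27 = \left(- \frac{21305}{106}\right) 27 = - \frac{575235}{106}$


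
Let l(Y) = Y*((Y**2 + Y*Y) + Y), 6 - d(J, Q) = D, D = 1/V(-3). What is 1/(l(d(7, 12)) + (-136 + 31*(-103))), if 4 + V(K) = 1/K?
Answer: -2197/6165638 ≈ -0.00035633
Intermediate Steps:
V(K) = -4 + 1/K
D = -3/13 (D = 1/(-4 + 1/(-3)) = 1/(-4 - 1/3) = 1/(-13/3) = -3/13 ≈ -0.23077)
d(J, Q) = 81/13 (d(J, Q) = 6 - 1*(-3/13) = 6 + 3/13 = 81/13)
l(Y) = Y*(Y + 2*Y**2) (l(Y) = Y*((Y**2 + Y**2) + Y) = Y*(2*Y**2 + Y) = Y*(Y + 2*Y**2))
1/(l(d(7, 12)) + (-136 + 31*(-103))) = 1/((81/13)**2*(1 + 2*(81/13)) + (-136 + 31*(-103))) = 1/(6561*(1 + 162/13)/169 + (-136 - 3193)) = 1/((6561/169)*(175/13) - 3329) = 1/(1148175/2197 - 3329) = 1/(-6165638/2197) = -2197/6165638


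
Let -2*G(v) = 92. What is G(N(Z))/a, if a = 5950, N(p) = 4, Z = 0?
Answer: -23/2975 ≈ -0.0077311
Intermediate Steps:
G(v) = -46 (G(v) = -1/2*92 = -46)
G(N(Z))/a = -46/5950 = -46*1/5950 = -23/2975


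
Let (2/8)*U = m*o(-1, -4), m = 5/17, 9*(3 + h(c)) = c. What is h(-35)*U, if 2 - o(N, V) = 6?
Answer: 4960/153 ≈ 32.418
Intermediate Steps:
h(c) = -3 + c/9
o(N, V) = -4 (o(N, V) = 2 - 1*6 = 2 - 6 = -4)
m = 5/17 (m = 5*(1/17) = 5/17 ≈ 0.29412)
U = -80/17 (U = 4*((5/17)*(-4)) = 4*(-20/17) = -80/17 ≈ -4.7059)
h(-35)*U = (-3 + (⅑)*(-35))*(-80/17) = (-3 - 35/9)*(-80/17) = -62/9*(-80/17) = 4960/153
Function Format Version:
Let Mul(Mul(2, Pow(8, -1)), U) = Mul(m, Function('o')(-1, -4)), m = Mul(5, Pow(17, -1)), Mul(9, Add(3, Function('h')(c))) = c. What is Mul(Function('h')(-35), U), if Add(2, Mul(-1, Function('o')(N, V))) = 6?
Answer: Rational(4960, 153) ≈ 32.418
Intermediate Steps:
Function('h')(c) = Add(-3, Mul(Rational(1, 9), c))
Function('o')(N, V) = -4 (Function('o')(N, V) = Add(2, Mul(-1, 6)) = Add(2, -6) = -4)
m = Rational(5, 17) (m = Mul(5, Rational(1, 17)) = Rational(5, 17) ≈ 0.29412)
U = Rational(-80, 17) (U = Mul(4, Mul(Rational(5, 17), -4)) = Mul(4, Rational(-20, 17)) = Rational(-80, 17) ≈ -4.7059)
Mul(Function('h')(-35), U) = Mul(Add(-3, Mul(Rational(1, 9), -35)), Rational(-80, 17)) = Mul(Add(-3, Rational(-35, 9)), Rational(-80, 17)) = Mul(Rational(-62, 9), Rational(-80, 17)) = Rational(4960, 153)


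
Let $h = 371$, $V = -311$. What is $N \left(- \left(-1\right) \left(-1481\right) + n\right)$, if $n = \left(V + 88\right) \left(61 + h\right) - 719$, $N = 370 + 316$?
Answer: $-67595696$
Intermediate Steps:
$N = 686$
$n = -97055$ ($n = \left(-311 + 88\right) \left(61 + 371\right) - 719 = \left(-223\right) 432 - 719 = -96336 - 719 = -97055$)
$N \left(- \left(-1\right) \left(-1481\right) + n\right) = 686 \left(- \left(-1\right) \left(-1481\right) - 97055\right) = 686 \left(\left(-1\right) 1481 - 97055\right) = 686 \left(-1481 - 97055\right) = 686 \left(-98536\right) = -67595696$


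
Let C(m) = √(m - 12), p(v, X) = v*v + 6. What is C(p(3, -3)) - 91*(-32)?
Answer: 2912 + √3 ≈ 2913.7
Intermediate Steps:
p(v, X) = 6 + v² (p(v, X) = v² + 6 = 6 + v²)
C(m) = √(-12 + m)
C(p(3, -3)) - 91*(-32) = √(-12 + (6 + 3²)) - 91*(-32) = √(-12 + (6 + 9)) + 2912 = √(-12 + 15) + 2912 = √3 + 2912 = 2912 + √3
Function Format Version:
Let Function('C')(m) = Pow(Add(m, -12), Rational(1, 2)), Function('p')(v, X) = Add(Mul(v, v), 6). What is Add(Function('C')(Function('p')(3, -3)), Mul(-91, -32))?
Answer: Add(2912, Pow(3, Rational(1, 2))) ≈ 2913.7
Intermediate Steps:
Function('p')(v, X) = Add(6, Pow(v, 2)) (Function('p')(v, X) = Add(Pow(v, 2), 6) = Add(6, Pow(v, 2)))
Function('C')(m) = Pow(Add(-12, m), Rational(1, 2))
Add(Function('C')(Function('p')(3, -3)), Mul(-91, -32)) = Add(Pow(Add(-12, Add(6, Pow(3, 2))), Rational(1, 2)), Mul(-91, -32)) = Add(Pow(Add(-12, Add(6, 9)), Rational(1, 2)), 2912) = Add(Pow(Add(-12, 15), Rational(1, 2)), 2912) = Add(Pow(3, Rational(1, 2)), 2912) = Add(2912, Pow(3, Rational(1, 2)))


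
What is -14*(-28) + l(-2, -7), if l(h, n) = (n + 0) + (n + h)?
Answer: 376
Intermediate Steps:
l(h, n) = h + 2*n (l(h, n) = n + (h + n) = h + 2*n)
-14*(-28) + l(-2, -7) = -14*(-28) + (-2 + 2*(-7)) = 392 + (-2 - 14) = 392 - 16 = 376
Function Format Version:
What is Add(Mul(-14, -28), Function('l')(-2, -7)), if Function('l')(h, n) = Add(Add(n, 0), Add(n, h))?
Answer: 376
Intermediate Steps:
Function('l')(h, n) = Add(h, Mul(2, n)) (Function('l')(h, n) = Add(n, Add(h, n)) = Add(h, Mul(2, n)))
Add(Mul(-14, -28), Function('l')(-2, -7)) = Add(Mul(-14, -28), Add(-2, Mul(2, -7))) = Add(392, Add(-2, -14)) = Add(392, -16) = 376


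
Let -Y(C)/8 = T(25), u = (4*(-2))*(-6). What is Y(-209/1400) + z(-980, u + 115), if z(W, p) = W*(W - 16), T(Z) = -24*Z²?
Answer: 1096080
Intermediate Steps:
u = 48 (u = -8*(-6) = 48)
Y(C) = 120000 (Y(C) = -(-192)*25² = -(-192)*625 = -8*(-15000) = 120000)
z(W, p) = W*(-16 + W)
Y(-209/1400) + z(-980, u + 115) = 120000 - 980*(-16 - 980) = 120000 - 980*(-996) = 120000 + 976080 = 1096080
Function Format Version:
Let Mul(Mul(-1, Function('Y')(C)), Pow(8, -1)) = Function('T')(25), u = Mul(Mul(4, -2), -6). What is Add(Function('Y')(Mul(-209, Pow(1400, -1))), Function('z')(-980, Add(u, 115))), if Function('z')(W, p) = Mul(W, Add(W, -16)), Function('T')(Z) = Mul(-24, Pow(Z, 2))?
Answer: 1096080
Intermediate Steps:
u = 48 (u = Mul(-8, -6) = 48)
Function('Y')(C) = 120000 (Function('Y')(C) = Mul(-8, Mul(-24, Pow(25, 2))) = Mul(-8, Mul(-24, 625)) = Mul(-8, -15000) = 120000)
Function('z')(W, p) = Mul(W, Add(-16, W))
Add(Function('Y')(Mul(-209, Pow(1400, -1))), Function('z')(-980, Add(u, 115))) = Add(120000, Mul(-980, Add(-16, -980))) = Add(120000, Mul(-980, -996)) = Add(120000, 976080) = 1096080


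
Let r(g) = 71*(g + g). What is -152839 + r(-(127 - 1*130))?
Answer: -152413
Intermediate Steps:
r(g) = 142*g (r(g) = 71*(2*g) = 142*g)
-152839 + r(-(127 - 1*130)) = -152839 + 142*(-(127 - 1*130)) = -152839 + 142*(-(127 - 130)) = -152839 + 142*(-1*(-3)) = -152839 + 142*3 = -152839 + 426 = -152413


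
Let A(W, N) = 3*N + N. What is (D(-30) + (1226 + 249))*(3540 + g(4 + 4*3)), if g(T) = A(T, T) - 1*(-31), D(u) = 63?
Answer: 5590630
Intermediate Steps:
A(W, N) = 4*N
g(T) = 31 + 4*T (g(T) = 4*T - 1*(-31) = 4*T + 31 = 31 + 4*T)
(D(-30) + (1226 + 249))*(3540 + g(4 + 4*3)) = (63 + (1226 + 249))*(3540 + (31 + 4*(4 + 4*3))) = (63 + 1475)*(3540 + (31 + 4*(4 + 12))) = 1538*(3540 + (31 + 4*16)) = 1538*(3540 + (31 + 64)) = 1538*(3540 + 95) = 1538*3635 = 5590630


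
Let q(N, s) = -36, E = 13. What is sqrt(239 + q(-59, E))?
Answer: sqrt(203) ≈ 14.248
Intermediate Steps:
sqrt(239 + q(-59, E)) = sqrt(239 - 36) = sqrt(203)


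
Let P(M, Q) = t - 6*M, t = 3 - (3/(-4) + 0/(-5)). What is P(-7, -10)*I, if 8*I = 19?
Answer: 3477/32 ≈ 108.66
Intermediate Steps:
I = 19/8 (I = (1/8)*19 = 19/8 ≈ 2.3750)
t = 15/4 (t = 3 - (3*(-1/4) + 0*(-1/5)) = 3 - (-3/4 + 0) = 3 - 1*(-3/4) = 3 + 3/4 = 15/4 ≈ 3.7500)
P(M, Q) = 15/4 - 6*M
P(-7, -10)*I = (15/4 - 6*(-7))*(19/8) = (15/4 + 42)*(19/8) = (183/4)*(19/8) = 3477/32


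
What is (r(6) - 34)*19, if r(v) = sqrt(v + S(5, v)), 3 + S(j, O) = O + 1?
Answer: -646 + 19*sqrt(10) ≈ -585.92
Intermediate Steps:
S(j, O) = -2 + O (S(j, O) = -3 + (O + 1) = -3 + (1 + O) = -2 + O)
r(v) = sqrt(-2 + 2*v) (r(v) = sqrt(v + (-2 + v)) = sqrt(-2 + 2*v))
(r(6) - 34)*19 = (sqrt(-2 + 2*6) - 34)*19 = (sqrt(-2 + 12) - 34)*19 = (sqrt(10) - 34)*19 = (-34 + sqrt(10))*19 = -646 + 19*sqrt(10)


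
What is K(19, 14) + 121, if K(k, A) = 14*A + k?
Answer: 336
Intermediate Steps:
K(k, A) = k + 14*A
K(19, 14) + 121 = (19 + 14*14) + 121 = (19 + 196) + 121 = 215 + 121 = 336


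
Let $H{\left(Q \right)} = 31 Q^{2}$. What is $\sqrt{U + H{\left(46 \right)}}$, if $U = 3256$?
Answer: $2 \sqrt{17213} \approx 262.4$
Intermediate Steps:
$\sqrt{U + H{\left(46 \right)}} = \sqrt{3256 + 31 \cdot 46^{2}} = \sqrt{3256 + 31 \cdot 2116} = \sqrt{3256 + 65596} = \sqrt{68852} = 2 \sqrt{17213}$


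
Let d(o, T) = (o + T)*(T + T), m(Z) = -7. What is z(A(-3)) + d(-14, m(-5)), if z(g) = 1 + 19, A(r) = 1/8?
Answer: 314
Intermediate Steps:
A(r) = 1/8
d(o, T) = 2*T*(T + o) (d(o, T) = (T + o)*(2*T) = 2*T*(T + o))
z(g) = 20
z(A(-3)) + d(-14, m(-5)) = 20 + 2*(-7)*(-7 - 14) = 20 + 2*(-7)*(-21) = 20 + 294 = 314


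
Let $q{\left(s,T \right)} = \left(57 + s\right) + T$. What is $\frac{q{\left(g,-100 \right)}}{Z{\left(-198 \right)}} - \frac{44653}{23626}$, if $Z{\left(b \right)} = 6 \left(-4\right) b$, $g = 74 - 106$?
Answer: $- \frac{35660501}{18711792} \approx -1.9058$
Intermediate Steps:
$g = -32$ ($g = 74 - 106 = -32$)
$q{\left(s,T \right)} = 57 + T + s$
$Z{\left(b \right)} = - 24 b$
$\frac{q{\left(g,-100 \right)}}{Z{\left(-198 \right)}} - \frac{44653}{23626} = \frac{57 - 100 - 32}{\left(-24\right) \left(-198\right)} - \frac{44653}{23626} = - \frac{75}{4752} - \frac{44653}{23626} = \left(-75\right) \frac{1}{4752} - \frac{44653}{23626} = - \frac{25}{1584} - \frac{44653}{23626} = - \frac{35660501}{18711792}$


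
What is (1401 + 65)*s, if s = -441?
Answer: -646506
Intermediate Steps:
(1401 + 65)*s = (1401 + 65)*(-441) = 1466*(-441) = -646506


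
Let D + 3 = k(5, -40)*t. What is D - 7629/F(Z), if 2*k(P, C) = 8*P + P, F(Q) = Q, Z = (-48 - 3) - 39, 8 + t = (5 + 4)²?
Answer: 25864/15 ≈ 1724.3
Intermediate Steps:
t = 73 (t = -8 + (5 + 4)² = -8 + 9² = -8 + 81 = 73)
Z = -90 (Z = -51 - 39 = -90)
k(P, C) = 9*P/2 (k(P, C) = (8*P + P)/2 = (9*P)/2 = 9*P/2)
D = 3279/2 (D = -3 + ((9/2)*5)*73 = -3 + (45/2)*73 = -3 + 3285/2 = 3279/2 ≈ 1639.5)
D - 7629/F(Z) = 3279/2 - 7629/(-90) = 3279/2 - 7629*(-1/90) = 3279/2 + 2543/30 = 25864/15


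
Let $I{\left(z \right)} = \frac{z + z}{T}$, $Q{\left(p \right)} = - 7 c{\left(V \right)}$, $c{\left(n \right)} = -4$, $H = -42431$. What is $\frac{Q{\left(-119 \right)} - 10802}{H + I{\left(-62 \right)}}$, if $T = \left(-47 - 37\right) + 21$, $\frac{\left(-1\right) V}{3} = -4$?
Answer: $\frac{678762}{2673029} \approx 0.25393$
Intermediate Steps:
$V = 12$ ($V = \left(-3\right) \left(-4\right) = 12$)
$T = -63$ ($T = -84 + 21 = -63$)
$Q{\left(p \right)} = 28$ ($Q{\left(p \right)} = \left(-7\right) \left(-4\right) = 28$)
$I{\left(z \right)} = - \frac{2 z}{63}$ ($I{\left(z \right)} = \frac{z + z}{-63} = 2 z \left(- \frac{1}{63}\right) = - \frac{2 z}{63}$)
$\frac{Q{\left(-119 \right)} - 10802}{H + I{\left(-62 \right)}} = \frac{28 - 10802}{-42431 - - \frac{124}{63}} = - \frac{10774}{-42431 + \frac{124}{63}} = - \frac{10774}{- \frac{2673029}{63}} = \left(-10774\right) \left(- \frac{63}{2673029}\right) = \frac{678762}{2673029}$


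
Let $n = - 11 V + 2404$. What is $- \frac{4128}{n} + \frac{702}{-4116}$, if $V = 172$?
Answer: $- \frac{45183}{5488} \approx -8.233$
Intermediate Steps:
$n = 512$ ($n = \left(-11\right) 172 + 2404 = -1892 + 2404 = 512$)
$- \frac{4128}{n} + \frac{702}{-4116} = - \frac{4128}{512} + \frac{702}{-4116} = \left(-4128\right) \frac{1}{512} + 702 \left(- \frac{1}{4116}\right) = - \frac{129}{16} - \frac{117}{686} = - \frac{45183}{5488}$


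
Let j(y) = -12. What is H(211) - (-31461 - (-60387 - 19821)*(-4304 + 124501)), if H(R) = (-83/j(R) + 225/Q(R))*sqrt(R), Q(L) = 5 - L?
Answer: -9640729515 + 7199*sqrt(211)/1236 ≈ -9.6407e+9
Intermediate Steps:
H(R) = sqrt(R)*(83/12 + 225/(5 - R)) (H(R) = (-83/(-12) + 225/(5 - R))*sqrt(R) = (-83*(-1/12) + 225/(5 - R))*sqrt(R) = (83/12 + 225/(5 - R))*sqrt(R) = sqrt(R)*(83/12 + 225/(5 - R)))
H(211) - (-31461 - (-60387 - 19821)*(-4304 + 124501)) = sqrt(211)*(-3115 + 83*211)/(12*(-5 + 211)) - (-31461 - (-60387 - 19821)*(-4304 + 124501)) = (1/12)*sqrt(211)*(-3115 + 17513)/206 - (-31461 - (-80208)*120197) = (1/12)*sqrt(211)*(1/206)*14398 - (-31461 - 1*(-9640760976)) = 7199*sqrt(211)/1236 - (-31461 + 9640760976) = 7199*sqrt(211)/1236 - 1*9640729515 = 7199*sqrt(211)/1236 - 9640729515 = -9640729515 + 7199*sqrt(211)/1236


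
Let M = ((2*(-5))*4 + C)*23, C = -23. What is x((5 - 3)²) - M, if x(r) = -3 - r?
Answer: 1442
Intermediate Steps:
M = -1449 (M = ((2*(-5))*4 - 23)*23 = (-10*4 - 23)*23 = (-40 - 23)*23 = -63*23 = -1449)
x((5 - 3)²) - M = (-3 - (5 - 3)²) - 1*(-1449) = (-3 - 1*2²) + 1449 = (-3 - 1*4) + 1449 = (-3 - 4) + 1449 = -7 + 1449 = 1442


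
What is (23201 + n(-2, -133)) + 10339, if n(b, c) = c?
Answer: 33407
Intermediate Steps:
(23201 + n(-2, -133)) + 10339 = (23201 - 133) + 10339 = 23068 + 10339 = 33407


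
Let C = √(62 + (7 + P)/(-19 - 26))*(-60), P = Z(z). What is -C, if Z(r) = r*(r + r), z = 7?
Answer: 20*√537 ≈ 463.47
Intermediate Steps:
Z(r) = 2*r² (Z(r) = r*(2*r) = 2*r²)
P = 98 (P = 2*7² = 2*49 = 98)
C = -20*√537 (C = √(62 + (7 + 98)/(-19 - 26))*(-60) = √(62 + 105/(-45))*(-60) = √(62 + 105*(-1/45))*(-60) = √(62 - 7/3)*(-60) = √(179/3)*(-60) = (√537/3)*(-60) = -20*√537 ≈ -463.47)
-C = -(-20)*√537 = 20*√537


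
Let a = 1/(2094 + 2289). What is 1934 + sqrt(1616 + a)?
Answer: 1934 + sqrt(3449386423)/1461 ≈ 1974.2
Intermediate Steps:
a = 1/4383 ≈ 0.00022815
1934 + sqrt(1616 + a) = 1934 + sqrt(1616 + 1/4383) = 1934 + sqrt(7082929/4383) = 1934 + sqrt(3449386423)/1461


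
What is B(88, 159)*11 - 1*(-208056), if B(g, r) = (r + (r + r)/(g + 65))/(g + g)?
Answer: 169781911/816 ≈ 2.0807e+5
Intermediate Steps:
B(g, r) = (r + 2*r/(65 + g))/(2*g) (B(g, r) = (r + (2*r)/(65 + g))/((2*g)) = (r + 2*r/(65 + g))*(1/(2*g)) = (r + 2*r/(65 + g))/(2*g))
B(88, 159)*11 - 1*(-208056) = ((½)*159*(67 + 88)/(88*(65 + 88)))*11 - 1*(-208056) = ((½)*159*(1/88)*155/153)*11 + 208056 = ((½)*159*(1/88)*(1/153)*155)*11 + 208056 = (8215/8976)*11 + 208056 = 8215/816 + 208056 = 169781911/816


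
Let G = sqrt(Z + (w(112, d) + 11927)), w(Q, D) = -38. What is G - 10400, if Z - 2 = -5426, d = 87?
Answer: -10400 + sqrt(6465) ≈ -10320.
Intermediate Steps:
Z = -5424 (Z = 2 - 5426 = -5424)
G = sqrt(6465) (G = sqrt(-5424 + (-38 + 11927)) = sqrt(-5424 + 11889) = sqrt(6465) ≈ 80.405)
G - 10400 = sqrt(6465) - 10400 = -10400 + sqrt(6465)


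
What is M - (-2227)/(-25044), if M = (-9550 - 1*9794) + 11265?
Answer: -202332703/25044 ≈ -8079.1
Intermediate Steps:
M = -8079 (M = (-9550 - 9794) + 11265 = -19344 + 11265 = -8079)
M - (-2227)/(-25044) = -8079 - (-2227)/(-25044) = -8079 - (-2227)*(-1)/25044 = -8079 - 1*2227/25044 = -8079 - 2227/25044 = -202332703/25044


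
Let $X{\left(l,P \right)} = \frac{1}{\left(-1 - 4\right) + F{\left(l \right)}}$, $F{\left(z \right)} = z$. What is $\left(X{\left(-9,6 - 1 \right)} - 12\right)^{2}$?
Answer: $\frac{28561}{196} \approx 145.72$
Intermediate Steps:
$X{\left(l,P \right)} = \frac{1}{-5 + l}$ ($X{\left(l,P \right)} = \frac{1}{\left(-1 - 4\right) + l} = \frac{1}{-5 + l}$)
$\left(X{\left(-9,6 - 1 \right)} - 12\right)^{2} = \left(\frac{1}{-5 - 9} - 12\right)^{2} = \left(\frac{1}{-14} - 12\right)^{2} = \left(- \frac{1}{14} - 12\right)^{2} = \left(- \frac{169}{14}\right)^{2} = \frac{28561}{196}$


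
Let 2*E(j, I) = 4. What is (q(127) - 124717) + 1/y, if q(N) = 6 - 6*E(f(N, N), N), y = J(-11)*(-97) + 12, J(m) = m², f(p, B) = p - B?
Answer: -1462377176/11725 ≈ -1.2472e+5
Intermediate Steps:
E(j, I) = 2 (E(j, I) = (½)*4 = 2)
y = -11725 (y = (-11)²*(-97) + 12 = 121*(-97) + 12 = -11737 + 12 = -11725)
q(N) = -6 (q(N) = 6 - 6*2 = 6 - 12 = -6)
(q(127) - 124717) + 1/y = (-6 - 124717) + 1/(-11725) = -124723 - 1/11725 = -1462377176/11725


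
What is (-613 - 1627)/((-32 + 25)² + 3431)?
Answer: -56/87 ≈ -0.64368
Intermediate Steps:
(-613 - 1627)/((-32 + 25)² + 3431) = -2240/((-7)² + 3431) = -2240/(49 + 3431) = -2240/3480 = -2240*1/3480 = -56/87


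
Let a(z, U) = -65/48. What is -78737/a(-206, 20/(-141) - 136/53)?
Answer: 3779376/65 ≈ 58144.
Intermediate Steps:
a(z, U) = -65/48 (a(z, U) = -65*1/48 = -65/48)
-78737/a(-206, 20/(-141) - 136/53) = -78737/(-65/48) = -78737*(-48/65) = 3779376/65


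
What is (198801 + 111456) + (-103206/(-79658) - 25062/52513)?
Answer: 648916723355130/2091540277 ≈ 3.1026e+5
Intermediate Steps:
(198801 + 111456) + (-103206/(-79658) - 25062/52513) = 310257 + (-103206*(-1/79658) - 25062*1/52513) = 310257 + (51603/39829 - 25062/52513) = 310257 + 1711633941/2091540277 = 648916723355130/2091540277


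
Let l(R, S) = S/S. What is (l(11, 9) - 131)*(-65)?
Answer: 8450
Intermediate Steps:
l(R, S) = 1
(l(11, 9) - 131)*(-65) = (1 - 131)*(-65) = -130*(-65) = 8450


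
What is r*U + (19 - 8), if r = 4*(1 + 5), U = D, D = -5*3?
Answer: -349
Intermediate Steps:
D = -15
U = -15
r = 24 (r = 4*6 = 24)
r*U + (19 - 8) = 24*(-15) + (19 - 8) = -360 + 11 = -349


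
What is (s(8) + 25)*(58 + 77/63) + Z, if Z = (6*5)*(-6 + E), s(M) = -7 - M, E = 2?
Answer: 4250/9 ≈ 472.22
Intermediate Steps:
Z = -120 (Z = (6*5)*(-6 + 2) = 30*(-4) = -120)
(s(8) + 25)*(58 + 77/63) + Z = ((-7 - 1*8) + 25)*(58 + 77/63) - 120 = ((-7 - 8) + 25)*(58 + 77*(1/63)) - 120 = (-15 + 25)*(58 + 11/9) - 120 = 10*(533/9) - 120 = 5330/9 - 120 = 4250/9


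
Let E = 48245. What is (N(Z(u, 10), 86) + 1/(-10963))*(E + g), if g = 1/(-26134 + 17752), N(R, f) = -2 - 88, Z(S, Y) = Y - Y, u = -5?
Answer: -398999480168219/91891866 ≈ -4.3421e+6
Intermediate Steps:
Z(S, Y) = 0
N(R, f) = -90
g = -1/8382 (g = 1/(-8382) = -1/8382 ≈ -0.00011930)
(N(Z(u, 10), 86) + 1/(-10963))*(E + g) = (-90 + 1/(-10963))*(48245 - 1/8382) = (-90 - 1/10963)*(404389589/8382) = -986671/10963*404389589/8382 = -398999480168219/91891866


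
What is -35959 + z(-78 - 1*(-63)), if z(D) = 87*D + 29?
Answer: -37235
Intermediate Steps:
z(D) = 29 + 87*D
-35959 + z(-78 - 1*(-63)) = -35959 + (29 + 87*(-78 - 1*(-63))) = -35959 + (29 + 87*(-78 + 63)) = -35959 + (29 + 87*(-15)) = -35959 + (29 - 1305) = -35959 - 1276 = -37235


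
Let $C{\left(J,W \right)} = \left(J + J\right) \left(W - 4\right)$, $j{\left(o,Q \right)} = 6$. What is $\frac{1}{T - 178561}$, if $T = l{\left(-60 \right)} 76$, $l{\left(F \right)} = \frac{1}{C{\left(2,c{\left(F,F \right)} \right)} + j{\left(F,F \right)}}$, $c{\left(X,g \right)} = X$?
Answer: $- \frac{125}{22320163} \approx -5.6003 \cdot 10^{-6}$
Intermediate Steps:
$C{\left(J,W \right)} = 2 J \left(-4 + W\right)$
$l{\left(F \right)} = \frac{1}{-10 + 4 F}$ ($l{\left(F \right)} = \frac{1}{2 \cdot 2 \left(-4 + F\right) + 6} = \frac{1}{\left(-16 + 4 F\right) + 6} = \frac{1}{-10 + 4 F}$)
$T = - \frac{38}{125}$ ($T = \frac{1}{2 \left(-5 + 2 \left(-60\right)\right)} 76 = \frac{1}{2 \left(-5 - 120\right)} 76 = \frac{1}{2 \left(-125\right)} 76 = \frac{1}{2} \left(- \frac{1}{125}\right) 76 = \left(- \frac{1}{250}\right) 76 = - \frac{38}{125} \approx -0.304$)
$\frac{1}{T - 178561} = \frac{1}{- \frac{38}{125} - 178561} = \frac{1}{- \frac{22320163}{125}} = - \frac{125}{22320163}$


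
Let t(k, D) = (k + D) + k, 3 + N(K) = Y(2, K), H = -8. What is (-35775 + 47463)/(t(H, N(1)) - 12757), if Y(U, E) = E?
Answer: -11688/12775 ≈ -0.91491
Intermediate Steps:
N(K) = -3 + K
t(k, D) = D + 2*k (t(k, D) = (D + k) + k = D + 2*k)
(-35775 + 47463)/(t(H, N(1)) - 12757) = (-35775 + 47463)/(((-3 + 1) + 2*(-8)) - 12757) = 11688/((-2 - 16) - 12757) = 11688/(-18 - 12757) = 11688/(-12775) = 11688*(-1/12775) = -11688/12775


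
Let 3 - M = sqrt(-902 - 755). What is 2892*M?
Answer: 8676 - 2892*I*sqrt(1657) ≈ 8676.0 - 1.1772e+5*I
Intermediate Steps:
M = 3 - I*sqrt(1657) (M = 3 - sqrt(-902 - 755) = 3 - sqrt(-1657) = 3 - I*sqrt(1657) ≈ 3.0 - 40.706*I)
2892*M = 2892*(3 - I*sqrt(1657)) = 8676 - 2892*I*sqrt(1657)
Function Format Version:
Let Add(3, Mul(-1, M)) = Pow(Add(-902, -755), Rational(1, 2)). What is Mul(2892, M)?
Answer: Add(8676, Mul(-2892, I, Pow(1657, Rational(1, 2)))) ≈ Add(8676.0, Mul(-1.1772e+5, I))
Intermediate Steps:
M = Add(3, Mul(-1, I, Pow(1657, Rational(1, 2)))) (M = Add(3, Mul(-1, Pow(Add(-902, -755), Rational(1, 2)))) = Add(3, Mul(-1, Pow(-1657, Rational(1, 2)))) = Add(3, Mul(-1, Mul(I, Pow(1657, Rational(1, 2))))) = Add(3, Mul(-1, I, Pow(1657, Rational(1, 2)))) ≈ Add(3.0000, Mul(-40.706, I)))
Mul(2892, M) = Mul(2892, Add(3, Mul(-1, I, Pow(1657, Rational(1, 2))))) = Add(8676, Mul(-2892, I, Pow(1657, Rational(1, 2))))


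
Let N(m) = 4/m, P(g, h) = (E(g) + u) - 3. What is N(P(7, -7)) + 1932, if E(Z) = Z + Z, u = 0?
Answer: 21256/11 ≈ 1932.4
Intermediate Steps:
E(Z) = 2*Z
P(g, h) = -3 + 2*g (P(g, h) = (2*g + 0) - 3 = 2*g - 3 = -3 + 2*g)
N(P(7, -7)) + 1932 = 4/(-3 + 2*7) + 1932 = 4/(-3 + 14) + 1932 = 4/11 + 1932 = 21256/11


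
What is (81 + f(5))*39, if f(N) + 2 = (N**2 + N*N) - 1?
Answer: 4992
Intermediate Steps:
f(N) = -3 + 2*N**2 (f(N) = -2 + ((N**2 + N*N) - 1) = -2 + ((N**2 + N**2) - 1) = -2 + (2*N**2 - 1) = -2 + (-1 + 2*N**2) = -3 + 2*N**2)
(81 + f(5))*39 = (81 + (-3 + 2*5**2))*39 = (81 + (-3 + 2*25))*39 = (81 + (-3 + 50))*39 = (81 + 47)*39 = 128*39 = 4992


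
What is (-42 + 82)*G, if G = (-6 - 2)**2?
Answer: 2560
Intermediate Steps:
G = 64 (G = (-8)**2 = 64)
(-42 + 82)*G = (-42 + 82)*64 = 40*64 = 2560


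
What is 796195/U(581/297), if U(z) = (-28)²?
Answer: 796195/784 ≈ 1015.6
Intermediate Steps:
U(z) = 784
796195/U(581/297) = 796195/784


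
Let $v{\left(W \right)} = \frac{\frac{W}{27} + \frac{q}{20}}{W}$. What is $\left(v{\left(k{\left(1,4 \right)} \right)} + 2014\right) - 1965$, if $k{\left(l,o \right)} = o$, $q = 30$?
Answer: $\frac{10673}{216} \approx 49.412$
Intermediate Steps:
$v{\left(W \right)} = \frac{\frac{3}{2} + \frac{W}{27}}{W}$ ($v{\left(W \right)} = \frac{\frac{W}{27} + \frac{30}{20}}{W} = \frac{W \frac{1}{27} + 30 \cdot \frac{1}{20}}{W} = \frac{\frac{W}{27} + \frac{3}{2}}{W} = \frac{\frac{3}{2} + \frac{W}{27}}{W}$)
$\left(v{\left(k{\left(1,4 \right)} \right)} + 2014\right) - 1965 = \left(\frac{81 + 2 \cdot 4}{54 \cdot 4} + 2014\right) - 1965 = \left(\frac{1}{54} \cdot \frac{1}{4} \left(81 + 8\right) + 2014\right) - 1965 = \left(\frac{1}{54} \cdot \frac{1}{4} \cdot 89 + 2014\right) - 1965 = \left(\frac{89}{216} + 2014\right) - 1965 = \frac{435113}{216} - 1965 = \frac{10673}{216}$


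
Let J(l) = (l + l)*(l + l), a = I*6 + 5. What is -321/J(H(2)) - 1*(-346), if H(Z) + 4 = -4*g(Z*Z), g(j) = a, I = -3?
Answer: 1062805/3072 ≈ 345.97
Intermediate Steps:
a = -13 (a = -3*6 + 5 = -18 + 5 = -13)
g(j) = -13
H(Z) = 48 (H(Z) = -4 - 4*(-13) = -4 + 52 = 48)
J(l) = 4*l**2 (J(l) = (2*l)*(2*l) = 4*l**2)
-321/J(H(2)) - 1*(-346) = -321/(4*48**2) - 1*(-346) = -321/(4*2304) + 346 = -321/9216 + 346 = -321*1/9216 + 346 = -107/3072 + 346 = 1062805/3072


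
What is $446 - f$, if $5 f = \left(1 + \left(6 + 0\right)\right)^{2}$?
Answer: $\frac{2181}{5} \approx 436.2$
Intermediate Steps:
$f = \frac{49}{5}$ ($f = \frac{\left(1 + \left(6 + 0\right)\right)^{2}}{5} = \frac{\left(1 + 6\right)^{2}}{5} = \frac{7^{2}}{5} = \frac{1}{5} \cdot 49 = \frac{49}{5} \approx 9.8$)
$446 - f = 446 - \frac{49}{5} = \frac{2181}{5}$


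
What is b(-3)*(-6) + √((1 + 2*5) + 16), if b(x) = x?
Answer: 18 + 3*√3 ≈ 23.196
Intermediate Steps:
b(-3)*(-6) + √((1 + 2*5) + 16) = -3*(-6) + √((1 + 2*5) + 16) = 18 + √((1 + 10) + 16) = 18 + √(11 + 16) = 18 + √27 = 18 + 3*√3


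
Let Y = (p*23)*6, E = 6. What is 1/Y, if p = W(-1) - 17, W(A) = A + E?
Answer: -1/1656 ≈ -0.00060386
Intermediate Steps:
W(A) = 6 + A (W(A) = A + 6 = 6 + A)
p = -12 (p = (6 - 1) - 17 = 5 - 17 = -12)
Y = -1656 (Y = -12*23*6 = -276*6 = -1656)
1/Y = 1/(-1656) = -1/1656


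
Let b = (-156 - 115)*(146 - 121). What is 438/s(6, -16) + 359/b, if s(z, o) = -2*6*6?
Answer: -498883/81300 ≈ -6.1363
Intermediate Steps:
s(z, o) = -72 (s(z, o) = -12*6 = -72)
b = -6775 (b = -271*25 = -6775)
438/s(6, -16) + 359/b = 438/(-72) + 359/(-6775) = 438*(-1/72) + 359*(-1/6775) = -73/12 - 359/6775 = -498883/81300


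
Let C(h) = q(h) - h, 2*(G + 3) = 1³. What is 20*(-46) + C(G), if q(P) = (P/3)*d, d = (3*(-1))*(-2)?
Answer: -1845/2 ≈ -922.50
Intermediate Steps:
d = 6 (d = -3*(-2) = 6)
q(P) = 2*P (q(P) = (P/3)*6 = 2*P)
G = -5/2 (G = -3 + (½)*1³ = -3 + (½)*1 = -3 + ½ = -5/2 ≈ -2.5000)
C(h) = h (C(h) = 2*h - h = h)
20*(-46) + C(G) = 20*(-46) - 5/2 = -920 - 5/2 = -1845/2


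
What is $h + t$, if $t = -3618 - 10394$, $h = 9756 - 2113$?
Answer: $-6369$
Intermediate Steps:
$h = 7643$
$t = -14012$
$h + t = 7643 - 14012 = -6369$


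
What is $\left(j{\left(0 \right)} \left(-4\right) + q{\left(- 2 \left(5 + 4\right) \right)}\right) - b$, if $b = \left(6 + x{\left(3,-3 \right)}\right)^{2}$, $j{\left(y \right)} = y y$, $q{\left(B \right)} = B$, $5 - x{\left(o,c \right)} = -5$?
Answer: $-274$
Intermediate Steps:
$x{\left(o,c \right)} = 10$ ($x{\left(o,c \right)} = 5 - -5 = 5 + 5 = 10$)
$j{\left(y \right)} = y^{2}$
$b = 256$ ($b = \left(6 + 10\right)^{2} = 16^{2} = 256$)
$\left(j{\left(0 \right)} \left(-4\right) + q{\left(- 2 \left(5 + 4\right) \right)}\right) - b = \left(0^{2} \left(-4\right) - 2 \left(5 + 4\right)\right) - 256 = \left(0 \left(-4\right) - 18\right) - 256 = \left(0 - 18\right) - 256 = -18 - 256 = -274$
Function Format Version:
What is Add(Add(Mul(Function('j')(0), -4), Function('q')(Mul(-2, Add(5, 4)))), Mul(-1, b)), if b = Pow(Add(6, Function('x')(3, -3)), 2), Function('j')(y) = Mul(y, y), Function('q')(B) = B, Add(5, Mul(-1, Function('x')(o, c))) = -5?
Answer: -274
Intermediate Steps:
Function('x')(o, c) = 10 (Function('x')(o, c) = Add(5, Mul(-1, -5)) = Add(5, 5) = 10)
Function('j')(y) = Pow(y, 2)
b = 256 (b = Pow(Add(6, 10), 2) = Pow(16, 2) = 256)
Add(Add(Mul(Function('j')(0), -4), Function('q')(Mul(-2, Add(5, 4)))), Mul(-1, b)) = Add(Add(Mul(Pow(0, 2), -4), Mul(-2, Add(5, 4))), Mul(-1, 256)) = Add(Add(Mul(0, -4), Mul(-2, 9)), -256) = Add(Add(0, -18), -256) = Add(-18, -256) = -274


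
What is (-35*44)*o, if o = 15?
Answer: -23100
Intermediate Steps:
(-35*44)*o = -35*44*15 = -1540*15 = -23100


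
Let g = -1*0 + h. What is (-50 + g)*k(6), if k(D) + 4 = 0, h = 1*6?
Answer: 176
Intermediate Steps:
h = 6
k(D) = -4 (k(D) = -4 + 0 = -4)
g = 6 (g = -1*0 + 6 = 0 + 6 = 6)
(-50 + g)*k(6) = (-50 + 6)*(-4) = -44*(-4) = 176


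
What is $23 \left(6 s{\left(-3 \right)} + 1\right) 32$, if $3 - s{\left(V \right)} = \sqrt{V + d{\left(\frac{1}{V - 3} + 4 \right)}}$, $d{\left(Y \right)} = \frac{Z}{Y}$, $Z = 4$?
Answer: $13984 - 576 i \sqrt{115} \approx 13984.0 - 6176.9 i$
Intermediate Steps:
$d{\left(Y \right)} = \frac{4}{Y}$
$s{\left(V \right)} = 3 - \sqrt{V + \frac{4}{4 + \frac{1}{-3 + V}}}$ ($s{\left(V \right)} = 3 - \sqrt{V + \frac{4}{\frac{1}{V - 3} + 4}} = 3 - \sqrt{V + \frac{4}{\frac{1}{-3 + V} + 4}} = 3 - \sqrt{V + \frac{4}{4 + \frac{1}{-3 + V}}}$)
$23 \left(6 s{\left(-3 \right)} + 1\right) 32 = 23 \left(6 \left(3 - \sqrt{- \frac{12 - 4 \left(-3\right)^{2} + 7 \left(-3\right)}{-11 + 4 \left(-3\right)}}\right) + 1\right) 32 = 23 \left(6 \left(3 - \sqrt{- \frac{12 - 36 - 21}{-11 - 12}}\right) + 1\right) 32 = 23 \left(6 \left(3 - \sqrt{- \frac{12 - 36 - 21}{-23}}\right) + 1\right) 32 = 23 \left(6 \left(3 - \sqrt{\left(-1\right) \left(- \frac{1}{23}\right) \left(-45\right)}\right) + 1\right) 32 = 23 \left(6 \left(3 - \sqrt{- \frac{45}{23}}\right) + 1\right) 32 = 23 \left(6 \left(3 - \frac{3 i \sqrt{115}}{23}\right) + 1\right) 32 = 23 \left(\left(18 - \frac{18 i \sqrt{115}}{23}\right) + 1\right) 32 = 23 \left(19 - \frac{18 i \sqrt{115}}{23}\right) 32 = \left(437 - 18 i \sqrt{115}\right) 32 = 13984 - 576 i \sqrt{115}$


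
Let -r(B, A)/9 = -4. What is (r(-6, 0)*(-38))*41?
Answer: -56088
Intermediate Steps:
r(B, A) = 36 (r(B, A) = -9*(-4) = 36)
(r(-6, 0)*(-38))*41 = (36*(-38))*41 = -1368*41 = -56088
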